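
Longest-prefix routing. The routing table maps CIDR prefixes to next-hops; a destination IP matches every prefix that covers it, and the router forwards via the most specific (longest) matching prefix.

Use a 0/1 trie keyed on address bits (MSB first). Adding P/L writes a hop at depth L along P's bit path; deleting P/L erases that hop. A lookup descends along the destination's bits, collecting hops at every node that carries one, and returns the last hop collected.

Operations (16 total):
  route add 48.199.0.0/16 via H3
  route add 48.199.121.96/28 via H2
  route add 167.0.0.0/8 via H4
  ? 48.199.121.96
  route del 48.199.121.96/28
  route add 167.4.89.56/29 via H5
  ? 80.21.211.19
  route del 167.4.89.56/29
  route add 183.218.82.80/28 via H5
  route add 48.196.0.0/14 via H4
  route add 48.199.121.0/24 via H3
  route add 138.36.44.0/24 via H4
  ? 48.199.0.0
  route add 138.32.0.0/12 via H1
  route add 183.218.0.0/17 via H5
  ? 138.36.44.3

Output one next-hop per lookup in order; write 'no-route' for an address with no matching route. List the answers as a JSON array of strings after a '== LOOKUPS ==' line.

Trace:
  + 48.199.0.0/16 (H3) depth=16
  + 48.199.121.96/28 (H2) depth=28
  + 167.0.0.0/8 (H4) depth=8
  Q 48.199.121.96: descend 0011000011000111011110010110 ; hops seen [H3,H2] ; pick H2
  del 48.199.121.96/28 (clear depth 28)
  + 167.4.89.56/29 (H5) depth=29
  Q 80.21.211.19: descend 0 ; hops seen [∅] ; pick no-route
  del 167.4.89.56/29 (clear depth 29)
  + 183.218.82.80/28 (H5) depth=28
  + 48.196.0.0/14 (H4) depth=14
  + 48.199.121.0/24 (H3) depth=24
  + 138.36.44.0/24 (H4) depth=24
  Q 48.199.0.0: descend 00110000110001110 ; hops seen [H4,H3] ; pick H3
  + 138.32.0.0/12 (H1) depth=12
  + 183.218.0.0/17 (H5) depth=17
  Q 138.36.44.3: descend 100010100010010000101100 ; hops seen [H1,H4] ; pick H4

== LOOKUPS ==
["H2","no-route","H3","H4"]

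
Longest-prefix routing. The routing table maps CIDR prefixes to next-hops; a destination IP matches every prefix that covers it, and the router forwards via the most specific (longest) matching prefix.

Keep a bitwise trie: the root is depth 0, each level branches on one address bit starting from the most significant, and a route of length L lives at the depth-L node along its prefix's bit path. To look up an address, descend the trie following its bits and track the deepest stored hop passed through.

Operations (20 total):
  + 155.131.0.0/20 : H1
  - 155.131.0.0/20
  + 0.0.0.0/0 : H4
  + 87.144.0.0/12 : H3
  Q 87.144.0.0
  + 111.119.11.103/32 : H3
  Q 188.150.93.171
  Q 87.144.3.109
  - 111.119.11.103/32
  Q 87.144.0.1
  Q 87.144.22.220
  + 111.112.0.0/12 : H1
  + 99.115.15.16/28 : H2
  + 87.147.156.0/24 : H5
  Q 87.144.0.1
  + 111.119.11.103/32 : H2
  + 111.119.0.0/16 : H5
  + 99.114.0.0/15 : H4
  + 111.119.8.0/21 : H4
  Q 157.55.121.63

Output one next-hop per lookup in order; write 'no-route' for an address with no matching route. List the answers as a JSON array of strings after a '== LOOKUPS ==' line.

Trace:
  add 155.131.0.0/20 -> H1 at depth 20
  - 155.131.0.0/20 clear@20
  add 0.0.0.0/0 -> H4 at depth 0
  add 87.144.0.0/12 -> H3 at depth 12
  lookup 87.144.0.0: bits 010101111001 walk d0:H4→d1:-→d2:-→d3:-→d4:-→d5:-→d6:-→d7:-→d8:-→d9:-→d10:-→d11:-→d12:H3 -> H3
  add 111.119.11.103/32 -> H3 at depth 32
  lookup 188.150.93.171: bits 10 walk d0:H4→d1:-→d2:- -> H4
  lookup 87.144.3.109: bits 010101111001 walk d0:H4→d1:-→d2:-→d3:-→d4:-→d5:-→d6:-→d7:-→d8:-→d9:-→d10:-→d11:-→d12:H3 -> H3
  - 111.119.11.103/32 clear@32
  lookup 87.144.0.1: bits 010101111001 walk d0:H4→d1:-→d2:-→d3:-→d4:-→d5:-→d6:-→d7:-→d8:-→d9:-→d10:-→d11:-→d12:H3 -> H3
  lookup 87.144.22.220: bits 010101111001 walk d0:H4→d1:-→d2:-→d3:-→d4:-→d5:-→d6:-→d7:-→d8:-→d9:-→d10:-→d11:-→d12:H3 -> H3
  add 111.112.0.0/12 -> H1 at depth 12
  add 99.115.15.16/28 -> H2 at depth 28
  add 87.147.156.0/24 -> H5 at depth 24
  lookup 87.144.0.1: bits 01010111100100 walk d0:H4→d1:-→d2:-→d3:-→d4:-→d5:-→d6:-→d7:-→d8:-→d9:-→d10:-→d11:-→d12:H3→d13:-→d14:- -> H3
  add 111.119.11.103/32 -> H2 at depth 32
  add 111.119.0.0/16 -> H5 at depth 16
  add 99.114.0.0/15 -> H4 at depth 15
  add 111.119.8.0/21 -> H4 at depth 21
  lookup 157.55.121.63: bits 10011 walk d0:H4→d1:-→d2:-→d3:-→d4:-→d5:- -> H4

== LOOKUPS ==
["H3","H4","H3","H3","H3","H3","H4"]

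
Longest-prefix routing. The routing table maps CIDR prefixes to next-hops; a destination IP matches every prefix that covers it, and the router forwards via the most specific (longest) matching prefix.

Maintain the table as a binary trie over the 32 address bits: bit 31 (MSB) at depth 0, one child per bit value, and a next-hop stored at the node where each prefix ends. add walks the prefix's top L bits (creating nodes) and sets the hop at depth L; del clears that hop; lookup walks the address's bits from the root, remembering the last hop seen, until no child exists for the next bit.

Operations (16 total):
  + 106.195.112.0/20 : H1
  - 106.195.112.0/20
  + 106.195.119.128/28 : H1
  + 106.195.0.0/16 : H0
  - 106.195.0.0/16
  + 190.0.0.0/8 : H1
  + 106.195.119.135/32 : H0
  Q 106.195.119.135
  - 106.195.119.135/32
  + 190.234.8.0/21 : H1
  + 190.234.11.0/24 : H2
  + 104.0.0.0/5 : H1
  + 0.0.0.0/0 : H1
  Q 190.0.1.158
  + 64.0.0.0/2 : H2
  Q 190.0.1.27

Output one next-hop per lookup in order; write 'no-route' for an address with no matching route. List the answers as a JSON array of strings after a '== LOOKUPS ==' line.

Apply in order:
  add 106.195.112.0/20 -> H1 at depth 20
  - 106.195.112.0/20 clear@20
  add 106.195.119.128/28 -> H1 at depth 28
  add 106.195.0.0/16 -> H0 at depth 16
  - 106.195.0.0/16 clear@16
  add 190.0.0.0/8 -> H1 at depth 8
  add 106.195.119.135/32 -> H0 at depth 32
  ? 106.195.119.135  path d0:-→d1:-→d2:-→d3:-→d4:-→d5:-→d6:-→d7:-→d8:-→d9:-→d10:-→d11:-→d12:-→d13:-→d14:-→d15:-→d16:-→d17:-→d18:-→d19:-→d20:-→d21:-→d22:-→d23:-→d24:-→d25:-→d26:-→d27:-→d28:H1→d29:-→d30:-→d31:-→d32:H0  best=H0
  - 106.195.119.135/32 clear@32
  add 190.234.8.0/21 -> H1 at depth 21
  add 190.234.11.0/24 -> H2 at depth 24
  add 104.0.0.0/5 -> H1 at depth 5
  add 0.0.0.0/0 -> H1 at depth 0
  ? 190.0.1.158  path d0:H1→d1:-→d2:-→d3:-→d4:-→d5:-→d6:-→d7:-→d8:H1  best=H1
  add 64.0.0.0/2 -> H2 at depth 2
  ? 190.0.1.27  path d0:H1→d1:-→d2:-→d3:-→d4:-→d5:-→d6:-→d7:-→d8:H1  best=H1

== LOOKUPS ==
["H0","H1","H1"]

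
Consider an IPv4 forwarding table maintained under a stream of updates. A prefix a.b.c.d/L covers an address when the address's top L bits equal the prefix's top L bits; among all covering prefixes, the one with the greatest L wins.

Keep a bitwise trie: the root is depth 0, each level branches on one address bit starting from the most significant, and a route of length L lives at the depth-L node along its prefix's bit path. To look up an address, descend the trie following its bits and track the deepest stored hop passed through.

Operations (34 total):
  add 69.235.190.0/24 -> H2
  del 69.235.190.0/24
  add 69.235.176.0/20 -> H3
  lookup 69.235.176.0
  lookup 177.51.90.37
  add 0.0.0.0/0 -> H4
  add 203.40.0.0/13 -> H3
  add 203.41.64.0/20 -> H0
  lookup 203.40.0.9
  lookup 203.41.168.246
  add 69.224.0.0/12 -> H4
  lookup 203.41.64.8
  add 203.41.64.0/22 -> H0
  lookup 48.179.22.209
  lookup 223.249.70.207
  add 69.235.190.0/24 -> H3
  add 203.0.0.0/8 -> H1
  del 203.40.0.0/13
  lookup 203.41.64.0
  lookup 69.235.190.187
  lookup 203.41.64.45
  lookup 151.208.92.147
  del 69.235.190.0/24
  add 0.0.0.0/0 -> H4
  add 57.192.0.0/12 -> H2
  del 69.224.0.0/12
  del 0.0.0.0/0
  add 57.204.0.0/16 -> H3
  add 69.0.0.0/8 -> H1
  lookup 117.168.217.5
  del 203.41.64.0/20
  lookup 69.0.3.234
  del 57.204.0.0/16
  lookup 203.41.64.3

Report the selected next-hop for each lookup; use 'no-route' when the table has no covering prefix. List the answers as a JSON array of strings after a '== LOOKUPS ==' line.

Process each operation:
  add 69.235.190.0/24 -> H2 at depth 24
  - 69.235.190.0/24 clear@24
  add 69.235.176.0/20 -> H3 at depth 20
  lookup 69.235.176.0: bits 01000101111010111011 walk d0:-→d1:-→d2:-→d3:-→d4:-→d5:-→d6:-→d7:-→d8:-→d9:-→d10:-→d11:-→d12:-→d13:-→d14:-→d15:-→d16:-→d17:-→d18:-→d19:-→d20:H3 -> H3
  lookup 177.51.90.37: bits ε walk d0:- -> no-route
  add 0.0.0.0/0 -> H4 at depth 0
  add 203.40.0.0/13 -> H3 at depth 13
  add 203.41.64.0/20 -> H0 at depth 20
  lookup 203.40.0.9: bits 110010110010100 walk d0:H4→d1:-→d2:-→d3:-→d4:-→d5:-→d6:-→d7:-→d8:-→d9:-→d10:-→d11:-→d12:-→d13:H3→d14:-→d15:- -> H3
  lookup 203.41.168.246: bits 1100101100101001 walk d0:H4→d1:-→d2:-→d3:-→d4:-→d5:-→d6:-→d7:-→d8:-→d9:-→d10:-→d11:-→d12:-→d13:H3→d14:-→d15:-→d16:- -> H3
  add 69.224.0.0/12 -> H4 at depth 12
  lookup 203.41.64.8: bits 11001011001010010100 walk d0:H4→d1:-→d2:-→d3:-→d4:-→d5:-→d6:-→d7:-→d8:-→d9:-→d10:-→d11:-→d12:-→d13:H3→d14:-→d15:-→d16:-→d17:-→d18:-→d19:-→d20:H0 -> H0
  add 203.41.64.0/22 -> H0 at depth 22
  lookup 48.179.22.209: bits 0 walk d0:H4→d1:- -> H4
  lookup 223.249.70.207: bits 110 walk d0:H4→d1:-→d2:-→d3:- -> H4
  add 69.235.190.0/24 -> H3 at depth 24
  add 203.0.0.0/8 -> H1 at depth 8
  - 203.40.0.0/13 clear@13
  lookup 203.41.64.0: bits 1100101100101001010000 walk d0:H4→d1:-→d2:-→d3:-→d4:-→d5:-→d6:-→d7:-→d8:H1→d9:-→d10:-→d11:-→d12:-→d13:-→d14:-→d15:-→d16:-→d17:-→d18:-→d19:-→d20:H0→d21:-→d22:H0 -> H0
  lookup 69.235.190.187: bits 010001011110101110111110 walk d0:H4→d1:-→d2:-→d3:-→d4:-→d5:-→d6:-→d7:-→d8:-→d9:-→d10:-→d11:-→d12:H4→d13:-→d14:-→d15:-→d16:-→d17:-→d18:-→d19:-→d20:H3→d21:-→d22:-→d23:-→d24:H3 -> H3
  lookup 203.41.64.45: bits 1100101100101001010000 walk d0:H4→d1:-→d2:-→d3:-→d4:-→d5:-→d6:-→d7:-→d8:H1→d9:-→d10:-→d11:-→d12:-→d13:-→d14:-→d15:-→d16:-→d17:-→d18:-→d19:-→d20:H0→d21:-→d22:H0 -> H0
  lookup 151.208.92.147: bits 1 walk d0:H4→d1:- -> H4
  - 69.235.190.0/24 clear@24
  add 0.0.0.0/0 -> H4 at depth 0
  add 57.192.0.0/12 -> H2 at depth 12
  - 69.224.0.0/12 clear@12
  - 0.0.0.0/0 clear@0
  add 57.204.0.0/16 -> H3 at depth 16
  add 69.0.0.0/8 -> H1 at depth 8
  lookup 117.168.217.5: bits 01 walk d0:-→d1:-→d2:- -> no-route
  - 203.41.64.0/20 clear@20
  lookup 69.0.3.234: bits 01000101 walk d0:-→d1:-→d2:-→d3:-→d4:-→d5:-→d6:-→d7:-→d8:H1 -> H1
  - 57.204.0.0/16 clear@16
  lookup 203.41.64.3: bits 1100101100101001010000 walk d0:-→d1:-→d2:-→d3:-→d4:-→d5:-→d6:-→d7:-→d8:H1→d9:-→d10:-→d11:-→d12:-→d13:-→d14:-→d15:-→d16:-→d17:-→d18:-→d19:-→d20:-→d21:-→d22:H0 -> H0

== LOOKUPS ==
["H3","no-route","H3","H3","H0","H4","H4","H0","H3","H0","H4","no-route","H1","H0"]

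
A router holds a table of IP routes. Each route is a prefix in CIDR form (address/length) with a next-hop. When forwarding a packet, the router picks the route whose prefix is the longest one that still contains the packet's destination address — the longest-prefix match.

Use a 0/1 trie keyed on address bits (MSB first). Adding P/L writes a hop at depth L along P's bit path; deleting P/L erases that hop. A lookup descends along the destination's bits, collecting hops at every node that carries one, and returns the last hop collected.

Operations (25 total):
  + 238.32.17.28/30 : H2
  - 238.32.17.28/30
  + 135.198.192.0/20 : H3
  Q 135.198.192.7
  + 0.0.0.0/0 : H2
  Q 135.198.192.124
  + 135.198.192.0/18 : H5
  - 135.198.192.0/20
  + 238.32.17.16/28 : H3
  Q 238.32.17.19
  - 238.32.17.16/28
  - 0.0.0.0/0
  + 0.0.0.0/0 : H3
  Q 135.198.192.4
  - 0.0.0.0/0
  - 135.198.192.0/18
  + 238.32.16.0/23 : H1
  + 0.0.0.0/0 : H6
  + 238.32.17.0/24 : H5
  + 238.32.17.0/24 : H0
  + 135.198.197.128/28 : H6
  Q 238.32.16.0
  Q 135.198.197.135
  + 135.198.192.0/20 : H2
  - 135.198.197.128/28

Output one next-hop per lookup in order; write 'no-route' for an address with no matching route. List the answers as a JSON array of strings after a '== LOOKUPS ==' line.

Process each operation:
  + 238.32.17.28/30 (H2) depth=30
  del 238.32.17.28/30 (clear depth 30)
  + 135.198.192.0/20 (H3) depth=20
  Q 135.198.192.7: descend 10000111110001101100 ; hops seen [H3] ; pick H3
  + 0.0.0.0/0 (H2) depth=0
  Q 135.198.192.124: descend 10000111110001101100 ; hops seen [H2,H3] ; pick H3
  + 135.198.192.0/18 (H5) depth=18
  del 135.198.192.0/20 (clear depth 20)
  + 238.32.17.16/28 (H3) depth=28
  Q 238.32.17.19: descend 1110111000100000000100010001 ; hops seen [H2,H3] ; pick H3
  del 238.32.17.16/28 (clear depth 28)
  del 0.0.0.0/0 (clear depth 0)
  + 0.0.0.0/0 (H3) depth=0
  Q 135.198.192.4: descend 10000111110001101100 ; hops seen [H3,H5] ; pick H5
  del 0.0.0.0/0 (clear depth 0)
  del 135.198.192.0/18 (clear depth 18)
  + 238.32.16.0/23 (H1) depth=23
  + 0.0.0.0/0 (H6) depth=0
  + 238.32.17.0/24 (H5) depth=24
  + 238.32.17.0/24 (H0) depth=24
  + 135.198.197.128/28 (H6) depth=28
  Q 238.32.16.0: descend 11101110001000000001000 ; hops seen [H6,H1] ; pick H1
  Q 135.198.197.135: descend 1000011111000110110001011000 ; hops seen [H6,H6] ; pick H6
  + 135.198.192.0/20 (H2) depth=20
  del 135.198.197.128/28 (clear depth 28)

== LOOKUPS ==
["H3","H3","H3","H5","H1","H6"]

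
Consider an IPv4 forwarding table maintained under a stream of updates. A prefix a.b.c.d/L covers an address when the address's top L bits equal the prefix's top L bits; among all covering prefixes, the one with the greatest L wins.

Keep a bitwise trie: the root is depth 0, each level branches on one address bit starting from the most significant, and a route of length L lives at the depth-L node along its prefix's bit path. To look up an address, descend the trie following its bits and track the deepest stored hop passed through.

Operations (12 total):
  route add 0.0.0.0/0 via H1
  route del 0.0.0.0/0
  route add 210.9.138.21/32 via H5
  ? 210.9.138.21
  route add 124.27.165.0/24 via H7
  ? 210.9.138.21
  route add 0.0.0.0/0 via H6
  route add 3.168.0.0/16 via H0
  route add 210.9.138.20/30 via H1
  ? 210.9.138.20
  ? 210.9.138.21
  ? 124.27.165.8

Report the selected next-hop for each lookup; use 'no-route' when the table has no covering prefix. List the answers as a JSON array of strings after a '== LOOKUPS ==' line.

Process each operation:
  add 0.0.0.0/0 -> H1 at depth 0
  - 0.0.0.0/0 clear@0
  add 210.9.138.21/32 -> H5 at depth 32
  Q 210.9.138.21: descend 11010010000010011000101000010101 ; hops seen [H5] ; pick H5
  add 124.27.165.0/24 -> H7 at depth 24
  Q 210.9.138.21: descend 11010010000010011000101000010101 ; hops seen [H5] ; pick H5
  add 0.0.0.0/0 -> H6 at depth 0
  add 3.168.0.0/16 -> H0 at depth 16
  add 210.9.138.20/30 -> H1 at depth 30
  Q 210.9.138.20: descend 1101001000001001100010100001010 ; hops seen [H6,H1] ; pick H1
  Q 210.9.138.21: descend 11010010000010011000101000010101 ; hops seen [H6,H1,H5] ; pick H5
  Q 124.27.165.8: descend 011111000001101110100101 ; hops seen [H6,H7] ; pick H7

== LOOKUPS ==
["H5","H5","H1","H5","H7"]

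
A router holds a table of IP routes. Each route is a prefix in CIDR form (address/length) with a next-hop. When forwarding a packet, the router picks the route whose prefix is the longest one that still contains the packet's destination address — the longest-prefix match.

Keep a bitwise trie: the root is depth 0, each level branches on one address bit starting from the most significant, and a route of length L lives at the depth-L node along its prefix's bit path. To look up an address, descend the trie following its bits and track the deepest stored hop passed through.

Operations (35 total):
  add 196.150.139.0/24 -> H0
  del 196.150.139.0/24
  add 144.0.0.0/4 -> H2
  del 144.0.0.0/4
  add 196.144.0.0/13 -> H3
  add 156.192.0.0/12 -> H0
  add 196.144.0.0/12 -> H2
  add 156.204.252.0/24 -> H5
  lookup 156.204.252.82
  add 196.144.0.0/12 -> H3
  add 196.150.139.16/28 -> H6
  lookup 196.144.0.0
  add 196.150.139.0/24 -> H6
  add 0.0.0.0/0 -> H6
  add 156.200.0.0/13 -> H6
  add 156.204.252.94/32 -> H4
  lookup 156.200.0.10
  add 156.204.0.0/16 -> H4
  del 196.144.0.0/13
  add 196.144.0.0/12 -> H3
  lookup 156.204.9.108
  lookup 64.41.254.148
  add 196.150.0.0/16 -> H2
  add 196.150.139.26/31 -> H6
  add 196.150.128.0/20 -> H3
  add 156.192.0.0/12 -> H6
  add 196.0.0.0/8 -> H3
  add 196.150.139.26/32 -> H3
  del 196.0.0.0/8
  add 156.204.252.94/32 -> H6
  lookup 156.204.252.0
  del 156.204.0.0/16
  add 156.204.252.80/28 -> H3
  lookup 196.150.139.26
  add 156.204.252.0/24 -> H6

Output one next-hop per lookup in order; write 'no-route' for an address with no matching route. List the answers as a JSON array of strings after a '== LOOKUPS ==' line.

Apply in order:
  add 196.150.139.0/24 -> H0 at depth 24
  - 196.150.139.0/24 clear@24
  add 144.0.0.0/4 -> H2 at depth 4
  - 144.0.0.0/4 clear@4
  add 196.144.0.0/13 -> H3 at depth 13
  add 156.192.0.0/12 -> H0 at depth 12
  add 196.144.0.0/12 -> H2 at depth 12
  add 156.204.252.0/24 -> H5 at depth 24
  ? 156.204.252.82  path d0:-→d1:-→d2:-→d3:-→d4:-→d5:-→d6:-→d7:-→d8:-→d9:-→d10:-→d11:-→d12:H0→d13:-→d14:-→d15:-→d16:-→d17:-→d18:-→d19:-→d20:-→d21:-→d22:-→d23:-→d24:H5  best=H5
  add 196.144.0.0/12 -> H3 at depth 12
  add 196.150.139.16/28 -> H6 at depth 28
  ? 196.144.0.0  path d0:-→d1:-→d2:-→d3:-→d4:-→d5:-→d6:-→d7:-→d8:-→d9:-→d10:-→d11:-→d12:H3→d13:H3  best=H3
  add 196.150.139.0/24 -> H6 at depth 24
  add 0.0.0.0/0 -> H6 at depth 0
  add 156.200.0.0/13 -> H6 at depth 13
  add 156.204.252.94/32 -> H4 at depth 32
  ? 156.200.0.10  path d0:H6→d1:-→d2:-→d3:-→d4:-→d5:-→d6:-→d7:-→d8:-→d9:-→d10:-→d11:-→d12:H0→d13:H6  best=H6
  add 156.204.0.0/16 -> H4 at depth 16
  - 196.144.0.0/13 clear@13
  add 196.144.0.0/12 -> H3 at depth 12
  ? 156.204.9.108  path d0:H6→d1:-→d2:-→d3:-→d4:-→d5:-→d6:-→d7:-→d8:-→d9:-→d10:-→d11:-→d12:H0→d13:H6→d14:-→d15:-→d16:H4  best=H4
  ? 64.41.254.148  path d0:H6  best=H6
  add 196.150.0.0/16 -> H2 at depth 16
  add 196.150.139.26/31 -> H6 at depth 31
  add 196.150.128.0/20 -> H3 at depth 20
  add 156.192.0.0/12 -> H6 at depth 12
  add 196.0.0.0/8 -> H3 at depth 8
  add 196.150.139.26/32 -> H3 at depth 32
  - 196.0.0.0/8 clear@8
  add 156.204.252.94/32 -> H6 at depth 32
  ? 156.204.252.0  path d0:H6→d1:-→d2:-→d3:-→d4:-→d5:-→d6:-→d7:-→d8:-→d9:-→d10:-→d11:-→d12:H6→d13:H6→d14:-→d15:-→d16:H4→d17:-→d18:-→d19:-→d20:-→d21:-→d22:-→d23:-→d24:H5→d25:-  best=H5
  - 156.204.0.0/16 clear@16
  add 156.204.252.80/28 -> H3 at depth 28
  ? 196.150.139.26  path d0:H6→d1:-→d2:-→d3:-→d4:-→d5:-→d6:-→d7:-→d8:-→d9:-→d10:-→d11:-→d12:H3→d13:-→d14:-→d15:-→d16:H2→d17:-→d18:-→d19:-→d20:H3→d21:-→d22:-→d23:-→d24:H6→d25:-→d26:-→d27:-→d28:H6→d29:-→d30:-→d31:H6→d32:H3  best=H3
  add 156.204.252.0/24 -> H6 at depth 24

== LOOKUPS ==
["H5","H3","H6","H4","H6","H5","H3"]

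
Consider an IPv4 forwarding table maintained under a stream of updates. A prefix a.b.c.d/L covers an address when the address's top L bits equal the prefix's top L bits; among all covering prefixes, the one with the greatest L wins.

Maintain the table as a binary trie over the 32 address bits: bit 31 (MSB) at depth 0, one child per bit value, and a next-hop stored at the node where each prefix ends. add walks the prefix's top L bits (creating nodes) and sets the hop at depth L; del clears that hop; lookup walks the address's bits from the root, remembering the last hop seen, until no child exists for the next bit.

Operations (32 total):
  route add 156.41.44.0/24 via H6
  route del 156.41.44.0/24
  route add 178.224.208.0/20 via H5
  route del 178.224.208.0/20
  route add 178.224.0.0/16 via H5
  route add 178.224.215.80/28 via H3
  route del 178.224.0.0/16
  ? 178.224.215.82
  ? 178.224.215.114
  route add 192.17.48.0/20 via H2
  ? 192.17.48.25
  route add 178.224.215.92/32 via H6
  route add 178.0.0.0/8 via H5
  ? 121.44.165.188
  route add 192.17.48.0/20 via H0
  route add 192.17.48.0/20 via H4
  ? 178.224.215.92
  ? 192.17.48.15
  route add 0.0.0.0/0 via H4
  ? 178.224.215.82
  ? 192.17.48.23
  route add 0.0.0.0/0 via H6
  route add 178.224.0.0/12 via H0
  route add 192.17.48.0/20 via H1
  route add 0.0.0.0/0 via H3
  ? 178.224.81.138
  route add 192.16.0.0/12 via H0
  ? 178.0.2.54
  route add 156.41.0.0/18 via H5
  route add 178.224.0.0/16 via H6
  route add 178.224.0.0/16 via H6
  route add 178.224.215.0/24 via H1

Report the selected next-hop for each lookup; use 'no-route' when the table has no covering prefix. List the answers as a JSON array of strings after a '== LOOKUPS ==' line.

Apply in order:
  add 156.41.44.0/24 -> H6 at depth 24
  del 156.41.44.0/24 (clear depth 24)
  add 178.224.208.0/20 -> H5 at depth 20
  del 178.224.208.0/20 (clear depth 20)
  add 178.224.0.0/16 -> H5 at depth 16
  add 178.224.215.80/28 -> H3 at depth 28
  del 178.224.0.0/16 (clear depth 16)
  Q 178.224.215.82: descend 1011001011100000110101110101 ; hops seen [H3] ; pick H3
  Q 178.224.215.114: descend 10110010111000001101011101 ; hops seen [∅] ; pick no-route
  add 192.17.48.0/20 -> H2 at depth 20
  Q 192.17.48.25: descend 11000000000100010011 ; hops seen [H2] ; pick H2
  add 178.224.215.92/32 -> H6 at depth 32
  add 178.0.0.0/8 -> H5 at depth 8
  Q 121.44.165.188: descend ε ; hops seen [∅] ; pick no-route
  add 192.17.48.0/20 -> H0 at depth 20
  add 192.17.48.0/20 -> H4 at depth 20
  Q 178.224.215.92: descend 10110010111000001101011101011100 ; hops seen [H5,H3,H6] ; pick H6
  Q 192.17.48.15: descend 11000000000100010011 ; hops seen [H4] ; pick H4
  add 0.0.0.0/0 -> H4 at depth 0
  Q 178.224.215.82: descend 1011001011100000110101110101 ; hops seen [H4,H5,H3] ; pick H3
  Q 192.17.48.23: descend 11000000000100010011 ; hops seen [H4,H4] ; pick H4
  add 0.0.0.0/0 -> H6 at depth 0
  add 178.224.0.0/12 -> H0 at depth 12
  add 192.17.48.0/20 -> H1 at depth 20
  add 0.0.0.0/0 -> H3 at depth 0
  Q 178.224.81.138: descend 1011001011100000 ; hops seen [H3,H5,H0] ; pick H0
  add 192.16.0.0/12 -> H0 at depth 12
  Q 178.0.2.54: descend 10110010 ; hops seen [H3,H5] ; pick H5
  add 156.41.0.0/18 -> H5 at depth 18
  add 178.224.0.0/16 -> H6 at depth 16
  add 178.224.0.0/16 -> H6 at depth 16
  add 178.224.215.0/24 -> H1 at depth 24

== LOOKUPS ==
["H3","no-route","H2","no-route","H6","H4","H3","H4","H0","H5"]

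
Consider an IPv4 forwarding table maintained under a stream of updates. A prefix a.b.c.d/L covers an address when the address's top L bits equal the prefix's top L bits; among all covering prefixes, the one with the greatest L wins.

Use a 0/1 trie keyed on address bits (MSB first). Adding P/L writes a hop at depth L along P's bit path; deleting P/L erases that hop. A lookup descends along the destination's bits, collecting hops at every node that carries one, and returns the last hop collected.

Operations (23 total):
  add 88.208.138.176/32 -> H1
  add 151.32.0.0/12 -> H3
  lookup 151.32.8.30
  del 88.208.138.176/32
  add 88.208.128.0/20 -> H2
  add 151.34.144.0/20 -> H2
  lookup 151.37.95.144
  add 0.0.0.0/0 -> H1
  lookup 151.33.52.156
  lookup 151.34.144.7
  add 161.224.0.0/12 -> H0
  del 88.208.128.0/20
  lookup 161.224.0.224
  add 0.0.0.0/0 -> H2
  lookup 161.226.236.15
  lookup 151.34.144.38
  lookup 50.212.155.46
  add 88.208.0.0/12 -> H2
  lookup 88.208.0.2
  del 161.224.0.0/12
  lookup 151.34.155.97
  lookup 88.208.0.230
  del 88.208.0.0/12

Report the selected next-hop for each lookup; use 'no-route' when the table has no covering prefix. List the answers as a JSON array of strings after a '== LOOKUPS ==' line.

Trace:
  + 88.208.138.176/32 (H1) depth=32
  + 151.32.0.0/12 (H3) depth=12
  ? 151.32.8.30  path d0:-→d1:-→d2:-→d3:-→d4:-→d5:-→d6:-→d7:-→d8:-→d9:-→d10:-→d11:-→d12:H3  best=H3
  - 88.208.138.176/32 clear@32
  + 88.208.128.0/20 (H2) depth=20
  + 151.34.144.0/20 (H2) depth=20
  ? 151.37.95.144  path d0:-→d1:-→d2:-→d3:-→d4:-→d5:-→d6:-→d7:-→d8:-→d9:-→d10:-→d11:-→d12:H3→d13:-  best=H3
  + 0.0.0.0/0 (H1) depth=0
  ? 151.33.52.156  path d0:H1→d1:-→d2:-→d3:-→d4:-→d5:-→d6:-→d7:-→d8:-→d9:-→d10:-→d11:-→d12:H3→d13:-→d14:-  best=H3
  ? 151.34.144.7  path d0:H1→d1:-→d2:-→d3:-→d4:-→d5:-→d6:-→d7:-→d8:-→d9:-→d10:-→d11:-→d12:H3→d13:-→d14:-→d15:-→d16:-→d17:-→d18:-→d19:-→d20:H2  best=H2
  + 161.224.0.0/12 (H0) depth=12
  - 88.208.128.0/20 clear@20
  ? 161.224.0.224  path d0:H1→d1:-→d2:-→d3:-→d4:-→d5:-→d6:-→d7:-→d8:-→d9:-→d10:-→d11:-→d12:H0  best=H0
  + 0.0.0.0/0 (H2) depth=0
  ? 161.226.236.15  path d0:H2→d1:-→d2:-→d3:-→d4:-→d5:-→d6:-→d7:-→d8:-→d9:-→d10:-→d11:-→d12:H0  best=H0
  ? 151.34.144.38  path d0:H2→d1:-→d2:-→d3:-→d4:-→d5:-→d6:-→d7:-→d8:-→d9:-→d10:-→d11:-→d12:H3→d13:-→d14:-→d15:-→d16:-→d17:-→d18:-→d19:-→d20:H2  best=H2
  ? 50.212.155.46  path d0:H2→d1:-  best=H2
  + 88.208.0.0/12 (H2) depth=12
  ? 88.208.0.2  path d0:H2→d1:-→d2:-→d3:-→d4:-→d5:-→d6:-→d7:-→d8:-→d9:-→d10:-→d11:-→d12:H2→d13:-→d14:-→d15:-→d16:-  best=H2
  - 161.224.0.0/12 clear@12
  ? 151.34.155.97  path d0:H2→d1:-→d2:-→d3:-→d4:-→d5:-→d6:-→d7:-→d8:-→d9:-→d10:-→d11:-→d12:H3→d13:-→d14:-→d15:-→d16:-→d17:-→d18:-→d19:-→d20:H2  best=H2
  ? 88.208.0.230  path d0:H2→d1:-→d2:-→d3:-→d4:-→d5:-→d6:-→d7:-→d8:-→d9:-→d10:-→d11:-→d12:H2→d13:-→d14:-→d15:-→d16:-  best=H2
  - 88.208.0.0/12 clear@12

== LOOKUPS ==
["H3","H3","H3","H2","H0","H0","H2","H2","H2","H2","H2"]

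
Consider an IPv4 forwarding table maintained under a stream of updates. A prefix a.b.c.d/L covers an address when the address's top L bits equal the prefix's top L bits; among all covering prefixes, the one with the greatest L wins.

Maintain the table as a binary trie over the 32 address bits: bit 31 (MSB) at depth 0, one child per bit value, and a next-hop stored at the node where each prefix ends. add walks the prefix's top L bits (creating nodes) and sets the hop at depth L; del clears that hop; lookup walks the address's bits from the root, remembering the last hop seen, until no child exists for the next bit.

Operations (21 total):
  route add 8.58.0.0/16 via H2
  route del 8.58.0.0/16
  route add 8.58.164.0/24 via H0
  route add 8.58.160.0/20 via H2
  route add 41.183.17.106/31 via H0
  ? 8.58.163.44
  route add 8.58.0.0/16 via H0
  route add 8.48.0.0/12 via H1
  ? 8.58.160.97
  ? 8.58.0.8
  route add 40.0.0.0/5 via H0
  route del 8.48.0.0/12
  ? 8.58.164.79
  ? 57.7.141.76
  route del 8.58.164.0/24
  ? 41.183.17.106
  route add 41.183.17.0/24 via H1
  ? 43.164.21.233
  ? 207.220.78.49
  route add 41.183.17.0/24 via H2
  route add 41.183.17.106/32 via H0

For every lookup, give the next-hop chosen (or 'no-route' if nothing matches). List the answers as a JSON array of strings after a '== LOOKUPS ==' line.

Trace:
  + 8.58.0.0/16 (H2) depth=16
  del 8.58.0.0/16 (clear depth 16)
  + 8.58.164.0/24 (H0) depth=24
  + 8.58.160.0/20 (H2) depth=20
  + 41.183.17.106/31 (H0) depth=31
  Q 8.58.163.44: descend 000010000011101010100 ; hops seen [H2] ; pick H2
  + 8.58.0.0/16 (H0) depth=16
  + 8.48.0.0/12 (H1) depth=12
  Q 8.58.160.97: descend 000010000011101010100 ; hops seen [H1,H0,H2] ; pick H2
  Q 8.58.0.8: descend 0000100000111010 ; hops seen [H1,H0] ; pick H0
  + 40.0.0.0/5 (H0) depth=5
  del 8.48.0.0/12 (clear depth 12)
  Q 8.58.164.79: descend 000010000011101010100100 ; hops seen [H0,H2,H0] ; pick H0
  Q 57.7.141.76: descend 001 ; hops seen [∅] ; pick no-route
  del 8.58.164.0/24 (clear depth 24)
  Q 41.183.17.106: descend 0010100110110111000100010110101 ; hops seen [H0,H0] ; pick H0
  + 41.183.17.0/24 (H1) depth=24
  Q 43.164.21.233: descend 001010 ; hops seen [H0] ; pick H0
  Q 207.220.78.49: descend ε ; hops seen [∅] ; pick no-route
  + 41.183.17.0/24 (H2) depth=24
  + 41.183.17.106/32 (H0) depth=32

== LOOKUPS ==
["H2","H2","H0","H0","no-route","H0","H0","no-route"]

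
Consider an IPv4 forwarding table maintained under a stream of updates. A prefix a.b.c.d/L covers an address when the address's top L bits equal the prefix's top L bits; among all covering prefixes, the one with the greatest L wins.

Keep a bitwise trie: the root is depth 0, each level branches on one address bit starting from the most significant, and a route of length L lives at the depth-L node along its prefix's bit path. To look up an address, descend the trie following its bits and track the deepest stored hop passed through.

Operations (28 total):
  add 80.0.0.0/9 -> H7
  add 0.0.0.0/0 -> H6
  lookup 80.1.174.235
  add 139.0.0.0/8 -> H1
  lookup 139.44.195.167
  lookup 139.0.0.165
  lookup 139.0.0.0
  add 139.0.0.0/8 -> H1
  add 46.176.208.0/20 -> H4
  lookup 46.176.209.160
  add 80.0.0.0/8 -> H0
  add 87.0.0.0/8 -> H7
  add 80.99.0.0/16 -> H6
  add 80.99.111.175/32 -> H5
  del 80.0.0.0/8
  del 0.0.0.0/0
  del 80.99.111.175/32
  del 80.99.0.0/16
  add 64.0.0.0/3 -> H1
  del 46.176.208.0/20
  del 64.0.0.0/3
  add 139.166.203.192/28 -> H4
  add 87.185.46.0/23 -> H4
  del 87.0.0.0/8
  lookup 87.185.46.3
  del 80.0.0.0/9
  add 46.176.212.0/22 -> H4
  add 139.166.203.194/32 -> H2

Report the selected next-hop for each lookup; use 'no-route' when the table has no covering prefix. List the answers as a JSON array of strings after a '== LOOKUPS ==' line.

Trace:
  add 80.0.0.0/9 -> H7 at depth 9
  add 0.0.0.0/0 -> H6 at depth 0
  lookup 80.1.174.235: bits 010100000 walk d0:H6→d1:-→d2:-→d3:-→d4:-→d5:-→d6:-→d7:-→d8:-→d9:H7 -> H7
  add 139.0.0.0/8 -> H1 at depth 8
  lookup 139.44.195.167: bits 10001011 walk d0:H6→d1:-→d2:-→d3:-→d4:-→d5:-→d6:-→d7:-→d8:H1 -> H1
  lookup 139.0.0.165: bits 10001011 walk d0:H6→d1:-→d2:-→d3:-→d4:-→d5:-→d6:-→d7:-→d8:H1 -> H1
  lookup 139.0.0.0: bits 10001011 walk d0:H6→d1:-→d2:-→d3:-→d4:-→d5:-→d6:-→d7:-→d8:H1 -> H1
  add 139.0.0.0/8 -> H1 at depth 8
  add 46.176.208.0/20 -> H4 at depth 20
  lookup 46.176.209.160: bits 00101110101100001101 walk d0:H6→d1:-→d2:-→d3:-→d4:-→d5:-→d6:-→d7:-→d8:-→d9:-→d10:-→d11:-→d12:-→d13:-→d14:-→d15:-→d16:-→d17:-→d18:-→d19:-→d20:H4 -> H4
  add 80.0.0.0/8 -> H0 at depth 8
  add 87.0.0.0/8 -> H7 at depth 8
  add 80.99.0.0/16 -> H6 at depth 16
  add 80.99.111.175/32 -> H5 at depth 32
  - 80.0.0.0/8 clear@8
  - 0.0.0.0/0 clear@0
  - 80.99.111.175/32 clear@32
  - 80.99.0.0/16 clear@16
  add 64.0.0.0/3 -> H1 at depth 3
  - 46.176.208.0/20 clear@20
  - 64.0.0.0/3 clear@3
  add 139.166.203.192/28 -> H4 at depth 28
  add 87.185.46.0/23 -> H4 at depth 23
  - 87.0.0.0/8 clear@8
  lookup 87.185.46.3: bits 01010111101110010010111 walk d0:-→d1:-→d2:-→d3:-→d4:-→d5:-→d6:-→d7:-→d8:-→d9:-→d10:-→d11:-→d12:-→d13:-→d14:-→d15:-→d16:-→d17:-→d18:-→d19:-→d20:-→d21:-→d22:-→d23:H4 -> H4
  - 80.0.0.0/9 clear@9
  add 46.176.212.0/22 -> H4 at depth 22
  add 139.166.203.194/32 -> H2 at depth 32

== LOOKUPS ==
["H7","H1","H1","H1","H4","H4"]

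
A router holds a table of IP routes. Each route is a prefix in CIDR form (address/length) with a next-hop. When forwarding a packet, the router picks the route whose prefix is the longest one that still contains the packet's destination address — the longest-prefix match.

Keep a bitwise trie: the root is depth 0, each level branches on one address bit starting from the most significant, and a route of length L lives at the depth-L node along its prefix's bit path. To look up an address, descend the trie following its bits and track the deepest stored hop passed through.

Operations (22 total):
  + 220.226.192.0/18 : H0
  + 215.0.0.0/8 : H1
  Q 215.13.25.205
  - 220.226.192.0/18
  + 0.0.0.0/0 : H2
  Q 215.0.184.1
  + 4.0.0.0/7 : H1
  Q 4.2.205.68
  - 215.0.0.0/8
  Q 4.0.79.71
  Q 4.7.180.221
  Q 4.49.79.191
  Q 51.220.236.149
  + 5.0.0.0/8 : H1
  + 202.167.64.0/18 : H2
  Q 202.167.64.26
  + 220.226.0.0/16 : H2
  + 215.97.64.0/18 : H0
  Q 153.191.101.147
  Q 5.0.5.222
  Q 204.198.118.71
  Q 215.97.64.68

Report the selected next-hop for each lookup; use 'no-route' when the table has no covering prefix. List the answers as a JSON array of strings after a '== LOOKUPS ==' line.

Trace:
  add 220.226.192.0/18 -> H0 at depth 18
  add 215.0.0.0/8 -> H1 at depth 8
  lookup 215.13.25.205: bits 11010111 walk d0:-→d1:-→d2:-→d3:-→d4:-→d5:-→d6:-→d7:-→d8:H1 -> H1
  - 220.226.192.0/18 clear@18
  add 0.0.0.0/0 -> H2 at depth 0
  lookup 215.0.184.1: bits 11010111 walk d0:H2→d1:-→d2:-→d3:-→d4:-→d5:-→d6:-→d7:-→d8:H1 -> H1
  add 4.0.0.0/7 -> H1 at depth 7
  lookup 4.2.205.68: bits 0000010 walk d0:H2→d1:-→d2:-→d3:-→d4:-→d5:-→d6:-→d7:H1 -> H1
  - 215.0.0.0/8 clear@8
  lookup 4.0.79.71: bits 0000010 walk d0:H2→d1:-→d2:-→d3:-→d4:-→d5:-→d6:-→d7:H1 -> H1
  lookup 4.7.180.221: bits 0000010 walk d0:H2→d1:-→d2:-→d3:-→d4:-→d5:-→d6:-→d7:H1 -> H1
  lookup 4.49.79.191: bits 0000010 walk d0:H2→d1:-→d2:-→d3:-→d4:-→d5:-→d6:-→d7:H1 -> H1
  lookup 51.220.236.149: bits 00 walk d0:H2→d1:-→d2:- -> H2
  add 5.0.0.0/8 -> H1 at depth 8
  add 202.167.64.0/18 -> H2 at depth 18
  lookup 202.167.64.26: bits 110010101010011101 walk d0:H2→d1:-→d2:-→d3:-→d4:-→d5:-→d6:-→d7:-→d8:-→d9:-→d10:-→d11:-→d12:-→d13:-→d14:-→d15:-→d16:-→d17:-→d18:H2 -> H2
  add 220.226.0.0/16 -> H2 at depth 16
  add 215.97.64.0/18 -> H0 at depth 18
  lookup 153.191.101.147: bits 1 walk d0:H2→d1:- -> H2
  lookup 5.0.5.222: bits 00000101 walk d0:H2→d1:-→d2:-→d3:-→d4:-→d5:-→d6:-→d7:H1→d8:H1 -> H1
  lookup 204.198.118.71: bits 11001 walk d0:H2→d1:-→d2:-→d3:-→d4:-→d5:- -> H2
  lookup 215.97.64.68: bits 110101110110000101 walk d0:H2→d1:-→d2:-→d3:-→d4:-→d5:-→d6:-→d7:-→d8:-→d9:-→d10:-→d11:-→d12:-→d13:-→d14:-→d15:-→d16:-→d17:-→d18:H0 -> H0

== LOOKUPS ==
["H1","H1","H1","H1","H1","H1","H2","H2","H2","H1","H2","H0"]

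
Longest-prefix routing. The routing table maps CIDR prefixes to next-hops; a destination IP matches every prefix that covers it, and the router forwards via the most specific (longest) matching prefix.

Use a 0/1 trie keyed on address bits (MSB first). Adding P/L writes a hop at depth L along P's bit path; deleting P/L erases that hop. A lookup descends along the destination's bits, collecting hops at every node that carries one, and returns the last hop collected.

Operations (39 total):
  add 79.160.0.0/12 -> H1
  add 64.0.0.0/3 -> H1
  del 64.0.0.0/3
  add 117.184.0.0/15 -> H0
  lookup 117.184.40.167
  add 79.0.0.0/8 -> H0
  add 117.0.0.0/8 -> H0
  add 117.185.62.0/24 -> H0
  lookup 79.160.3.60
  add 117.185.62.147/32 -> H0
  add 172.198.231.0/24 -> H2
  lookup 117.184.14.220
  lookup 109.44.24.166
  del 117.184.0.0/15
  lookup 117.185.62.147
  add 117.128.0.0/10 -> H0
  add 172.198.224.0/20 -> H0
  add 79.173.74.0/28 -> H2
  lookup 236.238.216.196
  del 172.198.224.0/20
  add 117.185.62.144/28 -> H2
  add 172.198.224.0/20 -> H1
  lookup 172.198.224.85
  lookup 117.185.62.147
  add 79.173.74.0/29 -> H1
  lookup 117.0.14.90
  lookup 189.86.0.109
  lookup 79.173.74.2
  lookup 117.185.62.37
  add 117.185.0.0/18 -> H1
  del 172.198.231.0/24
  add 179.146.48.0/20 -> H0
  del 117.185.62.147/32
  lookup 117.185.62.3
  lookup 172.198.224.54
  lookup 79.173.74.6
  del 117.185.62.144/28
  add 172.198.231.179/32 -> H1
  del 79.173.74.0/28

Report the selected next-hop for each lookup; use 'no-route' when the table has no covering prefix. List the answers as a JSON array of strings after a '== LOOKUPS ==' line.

Trace:
  + 79.160.0.0/12 (H1) depth=12
  + 64.0.0.0/3 (H1) depth=3
  - 64.0.0.0/3 clear@3
  + 117.184.0.0/15 (H0) depth=15
  ? 117.184.40.167  path d0:-→d1:-→d2:-→d3:-→d4:-→d5:-→d6:-→d7:-→d8:-→d9:-→d10:-→d11:-→d12:-→d13:-→d14:-→d15:H0  best=H0
  + 79.0.0.0/8 (H0) depth=8
  + 117.0.0.0/8 (H0) depth=8
  + 117.185.62.0/24 (H0) depth=24
  ? 79.160.3.60  path d0:-→d1:-→d2:-→d3:-→d4:-→d5:-→d6:-→d7:-→d8:H0→d9:-→d10:-→d11:-→d12:H1  best=H1
  + 117.185.62.147/32 (H0) depth=32
  + 172.198.231.0/24 (H2) depth=24
  ? 117.184.14.220  path d0:-→d1:-→d2:-→d3:-→d4:-→d5:-→d6:-→d7:-→d8:H0→d9:-→d10:-→d11:-→d12:-→d13:-→d14:-→d15:H0  best=H0
  ? 109.44.24.166  path d0:-→d1:-→d2:-→d3:-  best=no-route
  - 117.184.0.0/15 clear@15
  ? 117.185.62.147  path d0:-→d1:-→d2:-→d3:-→d4:-→d5:-→d6:-→d7:-→d8:H0→d9:-→d10:-→d11:-→d12:-→d13:-→d14:-→d15:-→d16:-→d17:-→d18:-→d19:-→d20:-→d21:-→d22:-→d23:-→d24:H0→d25:-→d26:-→d27:-→d28:-→d29:-→d30:-→d31:-→d32:H0  best=H0
  + 117.128.0.0/10 (H0) depth=10
  + 172.198.224.0/20 (H0) depth=20
  + 79.173.74.0/28 (H2) depth=28
  ? 236.238.216.196  path d0:-→d1:-  best=no-route
  - 172.198.224.0/20 clear@20
  + 117.185.62.144/28 (H2) depth=28
  + 172.198.224.0/20 (H1) depth=20
  ? 172.198.224.85  path d0:-→d1:-→d2:-→d3:-→d4:-→d5:-→d6:-→d7:-→d8:-→d9:-→d10:-→d11:-→d12:-→d13:-→d14:-→d15:-→d16:-→d17:-→d18:-→d19:-→d20:H1→d21:-  best=H1
  ? 117.185.62.147  path d0:-→d1:-→d2:-→d3:-→d4:-→d5:-→d6:-→d7:-→d8:H0→d9:-→d10:H0→d11:-→d12:-→d13:-→d14:-→d15:-→d16:-→d17:-→d18:-→d19:-→d20:-→d21:-→d22:-→d23:-→d24:H0→d25:-→d26:-→d27:-→d28:H2→d29:-→d30:-→d31:-→d32:H0  best=H0
  + 79.173.74.0/29 (H1) depth=29
  ? 117.0.14.90  path d0:-→d1:-→d2:-→d3:-→d4:-→d5:-→d6:-→d7:-→d8:H0  best=H0
  ? 189.86.0.109  path d0:-→d1:-→d2:-→d3:-  best=no-route
  ? 79.173.74.2  path d0:-→d1:-→d2:-→d3:-→d4:-→d5:-→d6:-→d7:-→d8:H0→d9:-→d10:-→d11:-→d12:H1→d13:-→d14:-→d15:-→d16:-→d17:-→d18:-→d19:-→d20:-→d21:-→d22:-→d23:-→d24:-→d25:-→d26:-→d27:-→d28:H2→d29:H1  best=H1
  ? 117.185.62.37  path d0:-→d1:-→d2:-→d3:-→d4:-→d5:-→d6:-→d7:-→d8:H0→d9:-→d10:H0→d11:-→d12:-→d13:-→d14:-→d15:-→d16:-→d17:-→d18:-→d19:-→d20:-→d21:-→d22:-→d23:-→d24:H0  best=H0
  + 117.185.0.0/18 (H1) depth=18
  - 172.198.231.0/24 clear@24
  + 179.146.48.0/20 (H0) depth=20
  - 117.185.62.147/32 clear@32
  ? 117.185.62.3  path d0:-→d1:-→d2:-→d3:-→d4:-→d5:-→d6:-→d7:-→d8:H0→d9:-→d10:H0→d11:-→d12:-→d13:-→d14:-→d15:-→d16:-→d17:-→d18:H1→d19:-→d20:-→d21:-→d22:-→d23:-→d24:H0  best=H0
  ? 172.198.224.54  path d0:-→d1:-→d2:-→d3:-→d4:-→d5:-→d6:-→d7:-→d8:-→d9:-→d10:-→d11:-→d12:-→d13:-→d14:-→d15:-→d16:-→d17:-→d18:-→d19:-→d20:H1→d21:-  best=H1
  ? 79.173.74.6  path d0:-→d1:-→d2:-→d3:-→d4:-→d5:-→d6:-→d7:-→d8:H0→d9:-→d10:-→d11:-→d12:H1→d13:-→d14:-→d15:-→d16:-→d17:-→d18:-→d19:-→d20:-→d21:-→d22:-→d23:-→d24:-→d25:-→d26:-→d27:-→d28:H2→d29:H1  best=H1
  - 117.185.62.144/28 clear@28
  + 172.198.231.179/32 (H1) depth=32
  - 79.173.74.0/28 clear@28

== LOOKUPS ==
["H0","H1","H0","no-route","H0","no-route","H1","H0","H0","no-route","H1","H0","H0","H1","H1"]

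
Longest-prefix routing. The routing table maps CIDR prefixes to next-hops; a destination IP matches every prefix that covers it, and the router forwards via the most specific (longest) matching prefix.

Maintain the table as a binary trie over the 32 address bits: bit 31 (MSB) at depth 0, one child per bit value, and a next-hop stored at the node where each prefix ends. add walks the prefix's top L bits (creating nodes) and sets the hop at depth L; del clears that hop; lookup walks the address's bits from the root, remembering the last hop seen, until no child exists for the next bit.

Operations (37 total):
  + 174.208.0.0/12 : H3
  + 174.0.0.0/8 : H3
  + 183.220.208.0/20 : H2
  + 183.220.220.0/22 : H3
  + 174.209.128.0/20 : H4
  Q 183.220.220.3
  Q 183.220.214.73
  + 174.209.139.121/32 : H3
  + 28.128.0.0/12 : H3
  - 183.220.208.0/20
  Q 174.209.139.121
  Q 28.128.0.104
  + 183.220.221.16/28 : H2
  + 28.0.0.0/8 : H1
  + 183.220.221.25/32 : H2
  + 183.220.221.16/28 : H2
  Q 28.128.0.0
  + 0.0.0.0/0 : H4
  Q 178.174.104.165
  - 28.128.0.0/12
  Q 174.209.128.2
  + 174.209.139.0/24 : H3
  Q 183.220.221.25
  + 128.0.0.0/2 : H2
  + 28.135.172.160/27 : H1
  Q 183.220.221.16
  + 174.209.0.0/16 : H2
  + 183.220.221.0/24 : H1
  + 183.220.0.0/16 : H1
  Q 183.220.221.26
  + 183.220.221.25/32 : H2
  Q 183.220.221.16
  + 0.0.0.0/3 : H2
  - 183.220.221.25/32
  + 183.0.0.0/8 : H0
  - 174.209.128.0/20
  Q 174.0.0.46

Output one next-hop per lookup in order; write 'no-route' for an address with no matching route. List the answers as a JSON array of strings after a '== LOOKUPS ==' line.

Apply in order:
  add 174.208.0.0/12 -> H3 at depth 12
  add 174.0.0.0/8 -> H3 at depth 8
  add 183.220.208.0/20 -> H2 at depth 20
  add 183.220.220.0/22 -> H3 at depth 22
  add 174.209.128.0/20 -> H4 at depth 20
  lookup 183.220.220.3: bits 1011011111011100110111 walk d0:-→d1:-→d2:-→d3:-→d4:-→d5:-→d6:-→d7:-→d8:-→d9:-→d10:-→d11:-→d12:-→d13:-→d14:-→d15:-→d16:-→d17:-→d18:-→d19:-→d20:H2→d21:-→d22:H3 -> H3
  lookup 183.220.214.73: bits 10110111110111001101 walk d0:-→d1:-→d2:-→d3:-→d4:-→d5:-→d6:-→d7:-→d8:-→d9:-→d10:-→d11:-→d12:-→d13:-→d14:-→d15:-→d16:-→d17:-→d18:-→d19:-→d20:H2 -> H2
  add 174.209.139.121/32 -> H3 at depth 32
  add 28.128.0.0/12 -> H3 at depth 12
  - 183.220.208.0/20 clear@20
  lookup 174.209.139.121: bits 10101110110100011000101101111001 walk d0:-→d1:-→d2:-→d3:-→d4:-→d5:-→d6:-→d7:-→d8:H3→d9:-→d10:-→d11:-→d12:H3→d13:-→d14:-→d15:-→d16:-→d17:-→d18:-→d19:-→d20:H4→d21:-→d22:-→d23:-→d24:-→d25:-→d26:-→d27:-→d28:-→d29:-→d30:-→d31:-→d32:H3 -> H3
  lookup 28.128.0.104: bits 000111001000 walk d0:-→d1:-→d2:-→d3:-→d4:-→d5:-→d6:-→d7:-→d8:-→d9:-→d10:-→d11:-→d12:H3 -> H3
  add 183.220.221.16/28 -> H2 at depth 28
  add 28.0.0.0/8 -> H1 at depth 8
  add 183.220.221.25/32 -> H2 at depth 32
  add 183.220.221.16/28 -> H2 at depth 28
  lookup 28.128.0.0: bits 000111001000 walk d0:-→d1:-→d2:-→d3:-→d4:-→d5:-→d6:-→d7:-→d8:H1→d9:-→d10:-→d11:-→d12:H3 -> H3
  add 0.0.0.0/0 -> H4 at depth 0
  lookup 178.174.104.165: bits 10110 walk d0:H4→d1:-→d2:-→d3:-→d4:-→d5:- -> H4
  - 28.128.0.0/12 clear@12
  lookup 174.209.128.2: bits 10101110110100011000 walk d0:H4→d1:-→d2:-→d3:-→d4:-→d5:-→d6:-→d7:-→d8:H3→d9:-→d10:-→d11:-→d12:H3→d13:-→d14:-→d15:-→d16:-→d17:-→d18:-→d19:-→d20:H4 -> H4
  add 174.209.139.0/24 -> H3 at depth 24
  lookup 183.220.221.25: bits 10110111110111001101110100011001 walk d0:H4→d1:-→d2:-→d3:-→d4:-→d5:-→d6:-→d7:-→d8:-→d9:-→d10:-→d11:-→d12:-→d13:-→d14:-→d15:-→d16:-→d17:-→d18:-→d19:-→d20:-→d21:-→d22:H3→d23:-→d24:-→d25:-→d26:-→d27:-→d28:H2→d29:-→d30:-→d31:-→d32:H2 -> H2
  add 128.0.0.0/2 -> H2 at depth 2
  add 28.135.172.160/27 -> H1 at depth 27
  lookup 183.220.221.16: bits 1011011111011100110111010001 walk d0:H4→d1:-→d2:H2→d3:-→d4:-→d5:-→d6:-→d7:-→d8:-→d9:-→d10:-→d11:-→d12:-→d13:-→d14:-→d15:-→d16:-→d17:-→d18:-→d19:-→d20:-→d21:-→d22:H3→d23:-→d24:-→d25:-→d26:-→d27:-→d28:H2 -> H2
  add 174.209.0.0/16 -> H2 at depth 16
  add 183.220.221.0/24 -> H1 at depth 24
  add 183.220.0.0/16 -> H1 at depth 16
  lookup 183.220.221.26: bits 101101111101110011011101000110 walk d0:H4→d1:-→d2:H2→d3:-→d4:-→d5:-→d6:-→d7:-→d8:-→d9:-→d10:-→d11:-→d12:-→d13:-→d14:-→d15:-→d16:H1→d17:-→d18:-→d19:-→d20:-→d21:-→d22:H3→d23:-→d24:H1→d25:-→d26:-→d27:-→d28:H2→d29:-→d30:- -> H2
  add 183.220.221.25/32 -> H2 at depth 32
  lookup 183.220.221.16: bits 1011011111011100110111010001 walk d0:H4→d1:-→d2:H2→d3:-→d4:-→d5:-→d6:-→d7:-→d8:-→d9:-→d10:-→d11:-→d12:-→d13:-→d14:-→d15:-→d16:H1→d17:-→d18:-→d19:-→d20:-→d21:-→d22:H3→d23:-→d24:H1→d25:-→d26:-→d27:-→d28:H2 -> H2
  add 0.0.0.0/3 -> H2 at depth 3
  - 183.220.221.25/32 clear@32
  add 183.0.0.0/8 -> H0 at depth 8
  - 174.209.128.0/20 clear@20
  lookup 174.0.0.46: bits 10101110 walk d0:H4→d1:-→d2:H2→d3:-→d4:-→d5:-→d6:-→d7:-→d8:H3 -> H3

== LOOKUPS ==
["H3","H2","H3","H3","H3","H4","H4","H2","H2","H2","H2","H3"]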